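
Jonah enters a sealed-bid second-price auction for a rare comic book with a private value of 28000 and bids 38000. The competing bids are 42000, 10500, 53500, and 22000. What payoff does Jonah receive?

Jonah's payoff: 0.

Highest competing bid: 53500.
Jonah's bid 38000 is not the highest, so Jonah loses, pays nothing, and earns zero payoff.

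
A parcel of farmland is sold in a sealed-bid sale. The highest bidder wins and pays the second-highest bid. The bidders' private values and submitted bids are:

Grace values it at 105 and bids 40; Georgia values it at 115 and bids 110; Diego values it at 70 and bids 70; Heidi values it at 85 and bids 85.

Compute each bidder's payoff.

Bids in descending order: Georgia 110; Heidi 85; Diego 70; Grace 40.
Georgia has the top bid and wins; the price is the second-highest bid, 85.
Georgia's payoff = 115 − 85 = 30. All other bidders lose, so their payoff is 0.

Grace 0, Georgia 30, Diego 0, Heidi 0.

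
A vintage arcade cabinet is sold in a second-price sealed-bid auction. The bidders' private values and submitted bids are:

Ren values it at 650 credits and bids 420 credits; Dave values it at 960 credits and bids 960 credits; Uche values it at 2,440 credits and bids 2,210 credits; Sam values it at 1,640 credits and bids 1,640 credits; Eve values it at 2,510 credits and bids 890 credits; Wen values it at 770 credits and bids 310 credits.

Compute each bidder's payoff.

Bids in descending order: Uche 2,210 credits > Sam 1,640 credits > Dave 960 credits > Eve 890 credits > Ren 420 credits > Wen 310 credits.
Uche has the top bid and wins; the price is the second-highest bid, 1,640 credits.
Uche's payoff = 2,440 credits − 1,640 credits = 800 credits. All other bidders lose, so their payoff is 0.

Payoffs: Ren 0 credits, Dave 0 credits, Uche 800 credits, Sam 0 credits, Eve 0 credits, Wen 0 credits.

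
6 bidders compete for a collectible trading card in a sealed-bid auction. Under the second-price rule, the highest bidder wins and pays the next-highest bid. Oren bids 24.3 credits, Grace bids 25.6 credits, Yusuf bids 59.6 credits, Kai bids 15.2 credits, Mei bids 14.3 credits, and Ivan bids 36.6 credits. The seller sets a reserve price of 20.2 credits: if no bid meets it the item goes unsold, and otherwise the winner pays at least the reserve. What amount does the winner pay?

The winner pays 36.6 credits.

Sorted high to low: Yusuf 59.6 credits; Ivan 36.6 credits; Grace 25.6 credits; Oren 24.3 credits; Kai 15.2 credits; Mei 14.3 credits.
Yusuf has the highest bid, so Yusuf wins.
The second-highest bid is 36.6 credits, which exceeds the reserve, so that sets the price.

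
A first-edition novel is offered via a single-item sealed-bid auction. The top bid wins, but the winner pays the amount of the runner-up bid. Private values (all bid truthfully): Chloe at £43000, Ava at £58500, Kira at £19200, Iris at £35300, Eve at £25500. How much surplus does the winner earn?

Surplus = £15500.

Sorted high to low: Ava £58500 > Chloe £43000 > Iris £35300 > Eve £25500 > Kira £19200.
Ava wins with the top bid and pays the second-highest, £43000.
Surplus = £58500 − £43000 = £15500.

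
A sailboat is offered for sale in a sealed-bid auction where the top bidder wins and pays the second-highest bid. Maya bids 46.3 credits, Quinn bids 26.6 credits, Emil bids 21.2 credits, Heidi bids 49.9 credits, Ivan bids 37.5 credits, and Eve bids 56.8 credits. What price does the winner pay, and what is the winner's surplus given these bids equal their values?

Price 49.9 credits; surplus 6.9 credits.

Ranking the bids: Eve 56.8 credits, then Heidi 49.9 credits, then Maya 46.3 credits, then Ivan 37.5 credits, then Quinn 26.6 credits, then Emil 21.2 credits.
Eve is the highest bidder, so Eve wins.
Under the second-price rule, the price is the second-highest bid: 49.9 credits.
Surplus = 56.8 credits − 49.9 credits = 6.9 credits.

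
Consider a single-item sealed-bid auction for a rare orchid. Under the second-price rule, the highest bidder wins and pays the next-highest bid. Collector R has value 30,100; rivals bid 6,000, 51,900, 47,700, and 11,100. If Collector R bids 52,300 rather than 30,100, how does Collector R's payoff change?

The highest competing bid is 51,900.
Bidding truthfully at 30,100: the top bid is 51,900 (a rival), so Collector R loses. Payoff = 0.
Bidding 52,300: Collector R has the top bid, wins, and pays the second-highest bid 51,900. Payoff = 30,100 − 51,900 = -21,800.
Change = -21,800 − 0 = -21,800.
Deviating from a truthful bid can only lose payoff in a second-price auction — never gain.

-21,800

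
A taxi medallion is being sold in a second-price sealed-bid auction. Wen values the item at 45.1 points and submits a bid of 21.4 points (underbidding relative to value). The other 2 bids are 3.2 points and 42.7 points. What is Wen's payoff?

0.0 points

Highest competing bid: 42.7 points.
Wen's bid 21.4 points is not the highest, so Wen loses, pays nothing, and earns zero payoff.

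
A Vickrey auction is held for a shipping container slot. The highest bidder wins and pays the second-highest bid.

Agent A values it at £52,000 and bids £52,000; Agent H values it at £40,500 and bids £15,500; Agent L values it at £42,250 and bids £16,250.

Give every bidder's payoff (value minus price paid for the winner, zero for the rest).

Sorted high to low: Agent A £52,000, then Agent L £16,250, then Agent H £15,500.
Agent A has the top bid and wins; the price is the second-highest bid, £16,250.
Agent A's payoff = £52,000 − £16,250 = £35,750. All other bidders lose, so their payoff is 0.

Payoffs: Agent A £35,750, Agent H £0, Agent L £0.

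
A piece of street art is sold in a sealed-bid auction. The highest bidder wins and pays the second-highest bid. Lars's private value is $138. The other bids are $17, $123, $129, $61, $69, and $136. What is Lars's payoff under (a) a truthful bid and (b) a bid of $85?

Truthful: $2; alternative: $0.

The highest competing bid is $136.
Bidding truthfully at $138: Lars has the top bid, wins, and pays the second-highest bid $136. Payoff = $138 − $136 = $2.
Bidding $85: the top bid is $136 (a rival), so Lars loses. Payoff = $0.
Deviating from a truthful bid can only lose payoff in a second-price auction — never gain.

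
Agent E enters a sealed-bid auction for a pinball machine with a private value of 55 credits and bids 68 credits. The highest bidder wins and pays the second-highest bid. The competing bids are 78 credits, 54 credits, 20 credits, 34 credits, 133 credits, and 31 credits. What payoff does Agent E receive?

Highest competing bid: 133 credits.
Agent E's bid 68 credits is not the highest, so Agent E loses, pays nothing, and earns zero payoff.

0 credits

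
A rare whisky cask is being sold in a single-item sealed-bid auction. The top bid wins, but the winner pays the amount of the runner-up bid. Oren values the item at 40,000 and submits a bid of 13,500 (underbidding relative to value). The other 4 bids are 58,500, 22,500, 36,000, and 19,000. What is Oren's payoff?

0

Highest competing bid: 58,500.
Oren's bid 13,500 is not the highest, so Oren loses, pays nothing, and earns zero payoff.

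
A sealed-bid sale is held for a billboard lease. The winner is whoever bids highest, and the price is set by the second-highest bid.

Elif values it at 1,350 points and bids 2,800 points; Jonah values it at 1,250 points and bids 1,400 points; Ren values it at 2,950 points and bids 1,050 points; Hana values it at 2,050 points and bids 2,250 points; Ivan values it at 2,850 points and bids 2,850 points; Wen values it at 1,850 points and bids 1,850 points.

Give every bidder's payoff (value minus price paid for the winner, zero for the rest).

Payoffs: Elif 0 points, Jonah 0 points, Ren 0 points, Hana 0 points, Ivan 50 points, Wen 0 points.

Sorted high to low: Ivan 2,850 points, then Elif 2,800 points, then Hana 2,250 points, then Wen 1,850 points, then Jonah 1,400 points, then Ren 1,050 points.
Ivan has the top bid and wins; the price is the second-highest bid, 2,800 points.
Ivan's payoff = 2,850 points − 2,800 points = 50 points. All other bidders lose, so their payoff is 0.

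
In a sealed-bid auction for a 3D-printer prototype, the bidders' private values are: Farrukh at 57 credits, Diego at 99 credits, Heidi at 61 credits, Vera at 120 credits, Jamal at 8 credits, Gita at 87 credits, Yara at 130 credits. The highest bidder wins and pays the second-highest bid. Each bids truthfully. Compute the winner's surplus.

Surplus = 10 credits.

Bids in descending order: Yara 130 credits, then Vera 120 credits, then Diego 99 credits, then Gita 87 credits, then Heidi 61 credits, then Farrukh 57 credits, then Jamal 8 credits.
Yara wins with the top bid and pays the second-highest, 120 credits.
Surplus = 130 credits − 120 credits = 10 credits.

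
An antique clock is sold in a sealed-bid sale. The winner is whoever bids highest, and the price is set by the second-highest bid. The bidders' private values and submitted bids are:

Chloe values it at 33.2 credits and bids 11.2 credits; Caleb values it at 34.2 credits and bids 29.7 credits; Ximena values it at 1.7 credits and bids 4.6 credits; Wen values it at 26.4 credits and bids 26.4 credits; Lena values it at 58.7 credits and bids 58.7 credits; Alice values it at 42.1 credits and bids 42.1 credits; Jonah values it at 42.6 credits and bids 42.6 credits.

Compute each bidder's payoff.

Bids in descending order: Lena 58.7 credits; Jonah 42.6 credits; Alice 42.1 credits; Caleb 29.7 credits; Wen 26.4 credits; Chloe 11.2 credits; Ximena 4.6 credits.
Lena has the top bid and wins; the price is the second-highest bid, 42.6 credits.
Lena's payoff = 58.7 credits − 42.6 credits = 16.1 credits. All other bidders lose, so their payoff is 0.

Payoffs: Chloe 0.0 credits, Caleb 0.0 credits, Ximena 0.0 credits, Wen 0.0 credits, Lena 16.1 credits, Alice 0.0 credits, Jonah 0.0 credits.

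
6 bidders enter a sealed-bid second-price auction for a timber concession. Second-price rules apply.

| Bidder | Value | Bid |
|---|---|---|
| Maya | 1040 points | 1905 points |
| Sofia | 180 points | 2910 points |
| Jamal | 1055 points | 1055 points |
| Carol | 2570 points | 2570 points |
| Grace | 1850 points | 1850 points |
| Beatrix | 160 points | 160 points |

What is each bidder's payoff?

Payoffs: Maya 0 points, Sofia -2390 points, Jamal 0 points, Carol 0 points, Grace 0 points, Beatrix 0 points.

Sorted high to low: Sofia 2910 points > Carol 2570 points > Maya 1905 points > Grace 1850 points > Jamal 1055 points > Beatrix 160 points.
Sofia has the top bid and wins; the price is the second-highest bid, 2570 points.
Sofia's payoff = 180 points − 2570 points = -2390 points. All other bidders lose, so their payoff is 0.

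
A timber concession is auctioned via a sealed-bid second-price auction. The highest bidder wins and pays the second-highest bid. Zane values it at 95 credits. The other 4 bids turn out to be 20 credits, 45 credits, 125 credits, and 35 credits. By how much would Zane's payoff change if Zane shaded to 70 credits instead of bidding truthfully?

The highest competing bid is 125 credits.
Bidding truthfully at 95 credits: the top bid is 125 credits (a rival), so Zane loses. Payoff = 0 credits.
Bidding 70 credits: the top bid is 125 credits (a rival), so Zane loses. Payoff = 0 credits.
Change = 0 credits − 0 credits = 0 credits.
The bid only affects whether you win, not the price — here both bids land on the same side of the top rival bid, so the deviation is payoff-neutral.

Payoff change: 0 credits.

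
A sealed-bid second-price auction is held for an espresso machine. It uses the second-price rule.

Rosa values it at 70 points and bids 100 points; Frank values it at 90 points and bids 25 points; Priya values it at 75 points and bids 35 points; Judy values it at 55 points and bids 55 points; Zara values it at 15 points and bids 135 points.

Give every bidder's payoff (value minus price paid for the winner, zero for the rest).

Ranking the bids: Zara 135 points > Rosa 100 points > Judy 55 points > Priya 35 points > Frank 25 points.
Zara has the top bid and wins; the price is the second-highest bid, 100 points.
Zara's payoff = 15 points − 100 points = -85 points. All other bidders lose, so their payoff is 0.

Payoffs: Rosa 0 points, Frank 0 points, Priya 0 points, Judy 0 points, Zara -85 points.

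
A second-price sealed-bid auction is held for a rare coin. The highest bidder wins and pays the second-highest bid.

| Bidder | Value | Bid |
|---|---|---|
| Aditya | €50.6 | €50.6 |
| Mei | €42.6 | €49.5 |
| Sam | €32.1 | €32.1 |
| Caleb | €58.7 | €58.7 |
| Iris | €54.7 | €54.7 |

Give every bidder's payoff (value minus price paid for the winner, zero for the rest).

Ordered from highest: Caleb €58.7; Iris €54.7; Aditya €50.6; Mei €49.5; Sam €32.1.
Caleb has the top bid and wins; the price is the second-highest bid, €54.7.
Caleb's payoff = €58.7 − €54.7 = €4.0. All other bidders lose, so their payoff is 0.

Payoffs: Aditya €0.0, Mei €0.0, Sam €0.0, Caleb €4.0, Iris €0.0.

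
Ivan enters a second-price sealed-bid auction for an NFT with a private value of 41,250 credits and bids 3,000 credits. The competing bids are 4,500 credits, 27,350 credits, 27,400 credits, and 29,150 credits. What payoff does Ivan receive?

Highest competing bid: 29,150 credits.
Ivan's bid 3,000 credits is not the highest, so Ivan loses, pays nothing, and earns zero payoff.

0 credits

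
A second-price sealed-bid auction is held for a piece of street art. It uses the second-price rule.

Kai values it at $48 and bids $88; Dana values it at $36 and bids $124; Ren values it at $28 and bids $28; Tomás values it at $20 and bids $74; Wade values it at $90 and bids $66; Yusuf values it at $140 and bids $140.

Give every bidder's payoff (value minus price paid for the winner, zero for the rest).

Sorted high to low: Yusuf $140, then Dana $124, then Kai $88, then Tomás $74, then Wade $66, then Ren $28.
Yusuf has the top bid and wins; the price is the second-highest bid, $124.
Yusuf's payoff = $140 − $124 = $16. All other bidders lose, so their payoff is 0.

Payoffs: Kai $0, Dana $0, Ren $0, Tomás $0, Wade $0, Yusuf $16.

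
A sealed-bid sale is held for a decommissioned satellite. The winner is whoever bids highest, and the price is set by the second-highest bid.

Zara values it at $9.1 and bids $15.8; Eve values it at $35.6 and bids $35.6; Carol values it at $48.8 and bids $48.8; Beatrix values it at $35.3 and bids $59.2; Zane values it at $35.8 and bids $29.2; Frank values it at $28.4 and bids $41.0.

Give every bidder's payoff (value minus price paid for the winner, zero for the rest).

Bids in descending order: Beatrix $59.2, then Carol $48.8, then Frank $41.0, then Eve $35.6, then Zane $29.2, then Zara $15.8.
Beatrix has the top bid and wins; the price is the second-highest bid, $48.8.
Beatrix's payoff = $35.3 − $48.8 = -$13.5. All other bidders lose, so their payoff is 0.

Zara $0.0, Eve $0.0, Carol $0.0, Beatrix -$13.5, Zane $0.0, Frank $0.0.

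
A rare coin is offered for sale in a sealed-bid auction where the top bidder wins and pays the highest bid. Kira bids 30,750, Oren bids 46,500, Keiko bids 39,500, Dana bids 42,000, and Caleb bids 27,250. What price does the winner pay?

46,500

Ranking the bids: Oren 46,500 > Dana 42,000 > Keiko 39,500 > Kira 30,750 > Caleb 27,250.
Oren is the highest bidder, so Oren wins.
Under the first-price rule, the price is the highest bid: 46,500.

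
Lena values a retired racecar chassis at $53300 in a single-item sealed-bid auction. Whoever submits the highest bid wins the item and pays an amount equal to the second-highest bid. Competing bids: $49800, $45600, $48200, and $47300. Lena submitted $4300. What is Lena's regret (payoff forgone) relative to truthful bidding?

The highest competing bid is $49800.
Bidding truthfully at $53300: Lena has the top bid, wins, and pays the second-highest bid $49800. Payoff = $53300 − $49800 = $3500.
Bidding $4300: the top bid is $49800 (a rival), so Lena loses. Payoff = $0.
Regret = truthful payoff − actual payoff = $3500 − $0 = $3500.

Regret: $3500.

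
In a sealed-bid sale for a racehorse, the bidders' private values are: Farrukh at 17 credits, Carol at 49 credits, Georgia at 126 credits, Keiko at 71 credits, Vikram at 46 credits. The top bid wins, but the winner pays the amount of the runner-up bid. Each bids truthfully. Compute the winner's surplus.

Winner's surplus: 55 credits.

Bids in descending order: Georgia 126 credits; Keiko 71 credits; Carol 49 credits; Vikram 46 credits; Farrukh 17 credits.
Georgia wins with the top bid and pays the second-highest, 71 credits.
Surplus = 126 credits − 71 credits = 55 credits.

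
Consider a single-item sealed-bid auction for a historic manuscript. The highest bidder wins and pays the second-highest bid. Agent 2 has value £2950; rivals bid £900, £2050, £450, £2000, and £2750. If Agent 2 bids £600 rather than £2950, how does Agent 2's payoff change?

-£200

The highest competing bid is £2750.
Bidding truthfully at £2950: Agent 2 has the top bid, wins, and pays the second-highest bid £2750. Payoff = £2950 − £2750 = £200.
Bidding £600: the top bid is £2750 (a rival), so Agent 2 loses. Payoff = £0.
Change = £0 − £200 = -£200.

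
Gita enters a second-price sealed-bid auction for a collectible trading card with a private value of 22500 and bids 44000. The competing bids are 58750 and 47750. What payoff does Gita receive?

0

Highest competing bid: 58750.
Gita's bid 44000 is not the highest, so Gita loses, pays nothing, and earns zero payoff.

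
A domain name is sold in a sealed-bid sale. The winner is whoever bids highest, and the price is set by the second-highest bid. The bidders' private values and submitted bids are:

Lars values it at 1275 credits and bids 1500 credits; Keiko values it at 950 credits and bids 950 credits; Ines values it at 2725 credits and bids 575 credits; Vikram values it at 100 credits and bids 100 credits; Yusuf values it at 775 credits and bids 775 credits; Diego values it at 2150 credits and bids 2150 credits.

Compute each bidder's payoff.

Lars 0 credits, Keiko 0 credits, Ines 0 credits, Vikram 0 credits, Yusuf 0 credits, Diego 650 credits.

Ranking the bids: Diego 2150 credits, then Lars 1500 credits, then Keiko 950 credits, then Yusuf 775 credits, then Ines 575 credits, then Vikram 100 credits.
Diego has the top bid and wins; the price is the second-highest bid, 1500 credits.
Diego's payoff = 2150 credits − 1500 credits = 650 credits. All other bidders lose, so their payoff is 0.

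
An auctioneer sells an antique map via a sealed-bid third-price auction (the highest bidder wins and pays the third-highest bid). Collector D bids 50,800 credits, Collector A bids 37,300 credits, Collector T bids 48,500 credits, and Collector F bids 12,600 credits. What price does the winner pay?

Ordered from highest: Collector D 50,800 credits, then Collector T 48,500 credits, then Collector A 37,300 credits, then Collector F 12,600 credits.
Collector D is the highest bidder, so Collector D wins.
Under the third-price rule, the price is the third-highest bid: 37,300 credits.

The winner pays 37,300 credits.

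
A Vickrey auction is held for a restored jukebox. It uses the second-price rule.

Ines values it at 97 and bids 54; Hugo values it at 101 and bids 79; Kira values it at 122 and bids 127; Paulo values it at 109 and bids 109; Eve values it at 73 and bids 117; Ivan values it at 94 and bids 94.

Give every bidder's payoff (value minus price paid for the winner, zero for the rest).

Payoffs: Ines 0, Hugo 0, Kira 5, Paulo 0, Eve 0, Ivan 0.

Bids in descending order: Kira 127 > Eve 117 > Paulo 109 > Ivan 94 > Hugo 79 > Ines 54.
Kira has the top bid and wins; the price is the second-highest bid, 117.
Kira's payoff = 122 − 117 = 5. All other bidders lose, so their payoff is 0.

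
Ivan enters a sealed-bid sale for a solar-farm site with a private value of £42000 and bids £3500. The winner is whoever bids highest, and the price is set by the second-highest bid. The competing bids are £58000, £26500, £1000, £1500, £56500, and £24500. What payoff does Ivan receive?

Ivan's payoff: £0.

Highest competing bid: £58000.
Ivan's bid £3500 is not the highest, so Ivan loses, pays nothing, and earns zero payoff.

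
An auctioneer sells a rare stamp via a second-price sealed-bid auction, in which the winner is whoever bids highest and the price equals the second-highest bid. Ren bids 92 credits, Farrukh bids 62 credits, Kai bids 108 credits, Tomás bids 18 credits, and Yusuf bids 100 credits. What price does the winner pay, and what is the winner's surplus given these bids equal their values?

Bids in descending order: Kai 108 credits > Yusuf 100 credits > Ren 92 credits > Farrukh 62 credits > Tomás 18 credits.
Kai is the highest bidder, so Kai wins.
Under the second-price rule, the price is the second-highest bid: 100 credits.
Surplus = 108 credits − 100 credits = 8 credits.

The winner pays 100 credits for a surplus of 8 credits.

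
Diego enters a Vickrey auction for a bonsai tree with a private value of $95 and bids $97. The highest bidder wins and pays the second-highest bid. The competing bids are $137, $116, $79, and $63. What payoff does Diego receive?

Diego's payoff: $0.

Highest competing bid: $137.
Diego's bid $97 is not the highest, so Diego loses, pays nothing, and earns zero payoff.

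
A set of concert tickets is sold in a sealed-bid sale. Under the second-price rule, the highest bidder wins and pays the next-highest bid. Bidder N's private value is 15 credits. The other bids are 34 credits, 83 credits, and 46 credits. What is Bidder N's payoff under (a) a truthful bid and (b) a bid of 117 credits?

The highest competing bid is 83 credits.
Bidding truthfully at 15 credits: the top bid is 83 credits (a rival), so Bidder N loses. Payoff = 0 credits.
Bidding 117 credits: Bidder N has the top bid, wins, and pays the second-highest bid 83 credits. Payoff = 15 credits − 83 credits = -68 credits.

Truthful: 0 credits; alternative: -68 credits.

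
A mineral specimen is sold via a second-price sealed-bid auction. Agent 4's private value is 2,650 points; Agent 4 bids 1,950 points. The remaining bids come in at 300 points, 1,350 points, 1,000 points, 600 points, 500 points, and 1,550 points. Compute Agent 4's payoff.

Payoff = 1,100 points.

Highest competing bid: 1,550 points.
Agent 4's bid 1,950 points is the highest overall, so Agent 4 wins and pays the second-highest bid, 1,550 points.
Payoff = value − price = 2,650 points − 1,550 points = 1,100 points.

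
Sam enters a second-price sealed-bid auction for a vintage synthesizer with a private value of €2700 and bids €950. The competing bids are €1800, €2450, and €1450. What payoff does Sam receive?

Sam's payoff: €0.

Highest competing bid: €2450.
Sam's bid €950 is not the highest, so Sam loses, pays nothing, and earns zero payoff.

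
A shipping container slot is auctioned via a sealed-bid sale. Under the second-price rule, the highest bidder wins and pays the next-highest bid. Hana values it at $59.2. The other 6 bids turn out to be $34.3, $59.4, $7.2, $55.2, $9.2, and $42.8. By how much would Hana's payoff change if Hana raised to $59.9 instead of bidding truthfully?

-$0.2

The highest competing bid is $59.4.
Bidding truthfully at $59.2: the top bid is $59.4 (a rival), so Hana loses. Payoff = $0.0.
Bidding $59.9: Hana has the top bid, wins, and pays the second-highest bid $59.4. Payoff = $59.2 − $59.4 = -$0.2.
Change = -$0.2 − $0.0 = -$0.2.
Deviating from a truthful bid can only lose payoff in a second-price auction — never gain.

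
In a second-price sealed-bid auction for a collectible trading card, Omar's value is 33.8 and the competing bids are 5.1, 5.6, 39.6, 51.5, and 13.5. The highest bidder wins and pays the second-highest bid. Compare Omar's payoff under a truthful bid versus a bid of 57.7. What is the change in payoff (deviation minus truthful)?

The highest competing bid is 51.5.
Bidding truthfully at 33.8: the top bid is 51.5 (a rival), so Omar loses. Payoff = 0.0.
Bidding 57.7: Omar has the top bid, wins, and pays the second-highest bid 51.5. Payoff = 33.8 − 51.5 = -17.7.
Change = -17.7 − 0.0 = -17.7.
Deviating from a truthful bid can only lose payoff in a second-price auction — never gain.

Change in payoff: -17.7.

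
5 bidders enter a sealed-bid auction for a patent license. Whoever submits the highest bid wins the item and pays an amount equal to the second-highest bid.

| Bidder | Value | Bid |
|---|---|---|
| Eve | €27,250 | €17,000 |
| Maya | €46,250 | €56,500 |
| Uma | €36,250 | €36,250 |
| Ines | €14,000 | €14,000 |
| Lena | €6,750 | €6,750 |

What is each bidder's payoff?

Ranking the bids: Maya €56,500, then Uma €36,250, then Eve €17,000, then Ines €14,000, then Lena €6,750.
Maya has the top bid and wins; the price is the second-highest bid, €36,250.
Maya's payoff = €46,250 − €36,250 = €10,000. All other bidders lose, so their payoff is 0.

Payoffs: Eve €0, Maya €10,000, Uma €0, Ines €0, Lena €0.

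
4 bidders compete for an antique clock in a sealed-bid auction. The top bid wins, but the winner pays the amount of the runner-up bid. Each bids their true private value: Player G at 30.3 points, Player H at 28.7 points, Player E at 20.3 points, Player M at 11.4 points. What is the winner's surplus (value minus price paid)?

Winner's surplus: 1.6 points.

Bids in descending order: Player G 30.3 points, then Player H 28.7 points, then Player E 20.3 points, then Player M 11.4 points.
Player G wins with the top bid and pays the second-highest, 28.7 points.
Surplus = 30.3 points − 28.7 points = 1.6 points.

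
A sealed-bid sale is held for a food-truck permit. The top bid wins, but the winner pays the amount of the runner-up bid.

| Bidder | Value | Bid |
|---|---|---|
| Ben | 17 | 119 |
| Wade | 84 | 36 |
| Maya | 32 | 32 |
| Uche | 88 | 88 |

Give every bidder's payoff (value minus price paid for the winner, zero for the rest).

Ben -71, Wade 0, Maya 0, Uche 0.

Sorted high to low: Ben 119; Uche 88; Wade 36; Maya 32.
Ben has the top bid and wins; the price is the second-highest bid, 88.
Ben's payoff = 17 − 88 = -71. All other bidders lose, so their payoff is 0.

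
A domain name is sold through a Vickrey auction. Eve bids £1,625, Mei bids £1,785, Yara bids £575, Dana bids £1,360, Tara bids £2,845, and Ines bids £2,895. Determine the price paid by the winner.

Sorted high to low: Ines £2,895, then Tara £2,845, then Mei £1,785, then Eve £1,625, then Dana £1,360, then Yara £575.
Ines has the highest bid, so Ines wins.
The second-highest bid is £2,845, so that is what Ines pays.

Price paid: £2,845.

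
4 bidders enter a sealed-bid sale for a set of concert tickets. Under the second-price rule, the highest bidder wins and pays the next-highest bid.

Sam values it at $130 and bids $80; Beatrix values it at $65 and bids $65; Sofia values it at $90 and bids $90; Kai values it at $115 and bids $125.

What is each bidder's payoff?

Bids in descending order: Kai $125 > Sofia $90 > Sam $80 > Beatrix $65.
Kai has the top bid and wins; the price is the second-highest bid, $90.
Kai's payoff = $115 − $90 = $25. All other bidders lose, so their payoff is 0.

Sam $0, Beatrix $0, Sofia $0, Kai $25.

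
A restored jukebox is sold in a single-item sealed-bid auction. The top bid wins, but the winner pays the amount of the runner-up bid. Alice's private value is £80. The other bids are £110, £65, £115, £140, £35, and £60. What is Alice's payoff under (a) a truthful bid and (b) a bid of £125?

The highest competing bid is £140.
Bidding truthfully at £80: the top bid is £140 (a rival), so Alice loses. Payoff = £0.
Bidding £125: the top bid is £140 (a rival), so Alice loses. Payoff = £0.

Truthful: £0; alternative: £0.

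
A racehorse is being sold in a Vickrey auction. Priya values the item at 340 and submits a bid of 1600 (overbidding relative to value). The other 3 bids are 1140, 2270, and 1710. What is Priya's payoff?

Highest competing bid: 2270.
Priya's bid 1600 is not the highest, so Priya loses, pays nothing, and earns zero payoff.

Priya's payoff: 0.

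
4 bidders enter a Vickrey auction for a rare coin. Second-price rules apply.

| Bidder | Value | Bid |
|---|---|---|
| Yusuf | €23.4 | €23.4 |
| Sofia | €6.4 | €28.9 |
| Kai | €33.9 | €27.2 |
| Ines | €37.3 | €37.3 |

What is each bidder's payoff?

Bids in descending order: Ines €37.3, then Sofia €28.9, then Kai €27.2, then Yusuf €23.4.
Ines has the top bid and wins; the price is the second-highest bid, €28.9.
Ines's payoff = €37.3 − €28.9 = €8.4. All other bidders lose, so their payoff is 0.

Yusuf €0.0, Sofia €0.0, Kai €0.0, Ines €8.4.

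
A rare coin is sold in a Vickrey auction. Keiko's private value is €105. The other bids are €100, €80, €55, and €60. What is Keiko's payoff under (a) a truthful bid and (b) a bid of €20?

The highest competing bid is €100.
Bidding truthfully at €105: Keiko has the top bid, wins, and pays the second-highest bid €100. Payoff = €105 − €100 = €5.
Bidding €20: the top bid is €100 (a rival), so Keiko loses. Payoff = €0.
Deviating from a truthful bid can only lose payoff in a second-price auction — never gain.

(a) €5  (b) €0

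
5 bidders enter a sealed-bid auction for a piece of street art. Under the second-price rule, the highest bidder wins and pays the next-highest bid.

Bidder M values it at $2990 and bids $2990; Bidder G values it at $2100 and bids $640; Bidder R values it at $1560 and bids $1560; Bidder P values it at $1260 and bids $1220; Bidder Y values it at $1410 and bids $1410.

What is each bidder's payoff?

Ranking the bids: Bidder M $2990, then Bidder R $1560, then Bidder Y $1410, then Bidder P $1220, then Bidder G $640.
Bidder M has the top bid and wins; the price is the second-highest bid, $1560.
Bidder M's payoff = $2990 − $1560 = $1430. All other bidders lose, so their payoff is 0.

Payoffs: Bidder M $1430, Bidder G $0, Bidder R $0, Bidder P $0, Bidder Y $0.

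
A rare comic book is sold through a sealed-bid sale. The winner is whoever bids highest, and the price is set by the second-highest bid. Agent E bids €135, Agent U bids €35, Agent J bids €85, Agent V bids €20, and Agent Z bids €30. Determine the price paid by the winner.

Sorted high to low: Agent E €135, then Agent J €85, then Agent U €35, then Agent Z €30, then Agent V €20.
Agent E has the highest bid, so Agent E wins.
The second-highest bid is €85, so that is what Agent E pays.

The winner pays €85.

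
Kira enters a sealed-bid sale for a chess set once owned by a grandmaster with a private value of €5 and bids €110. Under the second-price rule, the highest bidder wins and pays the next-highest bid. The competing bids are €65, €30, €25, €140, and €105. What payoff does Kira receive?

Payoff = €0.

Highest competing bid: €140.
Kira's bid €110 is not the highest, so Kira loses, pays nothing, and earns zero payoff.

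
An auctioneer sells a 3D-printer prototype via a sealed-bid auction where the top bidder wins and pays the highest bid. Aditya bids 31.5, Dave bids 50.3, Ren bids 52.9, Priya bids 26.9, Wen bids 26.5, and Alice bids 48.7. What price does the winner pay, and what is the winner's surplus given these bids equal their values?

Ordered from highest: Ren 52.9 > Dave 50.3 > Alice 48.7 > Aditya 31.5 > Priya 26.9 > Wen 26.5.
Ren is the highest bidder, so Ren wins.
Under the first-price rule, the price is the highest bid: 52.9.
Surplus = 52.9 − 52.9 = 0.0.

The winner pays 52.9 for a surplus of 0.0.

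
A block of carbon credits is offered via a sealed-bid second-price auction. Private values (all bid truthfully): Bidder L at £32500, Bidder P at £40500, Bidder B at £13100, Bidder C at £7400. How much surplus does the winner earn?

Sorted high to low: Bidder P £40500; Bidder L £32500; Bidder B £13100; Bidder C £7400.
Bidder P wins with the top bid and pays the second-highest, £32500.
Surplus = £40500 − £32500 = £8000.

£8000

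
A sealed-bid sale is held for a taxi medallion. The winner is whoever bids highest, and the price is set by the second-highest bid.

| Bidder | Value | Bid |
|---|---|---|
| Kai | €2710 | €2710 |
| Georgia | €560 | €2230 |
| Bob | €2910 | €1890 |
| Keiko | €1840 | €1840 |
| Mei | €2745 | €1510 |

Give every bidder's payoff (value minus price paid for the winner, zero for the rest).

Kai €480, Georgia €0, Bob €0, Keiko €0, Mei €0.

Ordered from highest: Kai €2710, then Georgia €2230, then Bob €1890, then Keiko €1840, then Mei €1510.
Kai has the top bid and wins; the price is the second-highest bid, €2230.
Kai's payoff = €2710 − €2230 = €480. All other bidders lose, so their payoff is 0.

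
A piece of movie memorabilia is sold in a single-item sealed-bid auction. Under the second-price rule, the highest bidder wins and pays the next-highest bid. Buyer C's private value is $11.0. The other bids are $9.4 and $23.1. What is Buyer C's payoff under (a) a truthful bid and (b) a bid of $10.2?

The highest competing bid is $23.1.
Bidding truthfully at $11.0: the top bid is $23.1 (a rival), so Buyer C loses. Payoff = $0.0.
Bidding $10.2: the top bid is $23.1 (a rival), so Buyer C loses. Payoff = $0.0.

Truthful: $0.0; alternative: $0.0.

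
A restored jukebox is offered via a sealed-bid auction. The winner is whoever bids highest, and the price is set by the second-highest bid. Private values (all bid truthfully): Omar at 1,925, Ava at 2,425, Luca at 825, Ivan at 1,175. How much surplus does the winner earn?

Bids in descending order: Ava 2,425 > Omar 1,925 > Ivan 1,175 > Luca 825.
Ava wins with the top bid and pays the second-highest, 1,925.
Surplus = 2,425 − 1,925 = 500.

500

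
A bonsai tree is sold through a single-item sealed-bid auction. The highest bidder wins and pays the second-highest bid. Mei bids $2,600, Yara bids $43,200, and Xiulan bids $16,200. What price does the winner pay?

Bids in descending order: Yara $43,200; Xiulan $16,200; Mei $2,600.
Yara has the highest bid, so Yara wins.
The second-highest bid is $16,200, so that is what Yara pays.

The winner pays $16,200.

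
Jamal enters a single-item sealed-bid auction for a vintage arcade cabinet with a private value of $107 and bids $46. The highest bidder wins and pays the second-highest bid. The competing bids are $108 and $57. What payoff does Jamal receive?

Highest competing bid: $108.
Jamal's bid $46 is not the highest, so Jamal loses, pays nothing, and earns zero payoff.

Jamal's payoff: $0.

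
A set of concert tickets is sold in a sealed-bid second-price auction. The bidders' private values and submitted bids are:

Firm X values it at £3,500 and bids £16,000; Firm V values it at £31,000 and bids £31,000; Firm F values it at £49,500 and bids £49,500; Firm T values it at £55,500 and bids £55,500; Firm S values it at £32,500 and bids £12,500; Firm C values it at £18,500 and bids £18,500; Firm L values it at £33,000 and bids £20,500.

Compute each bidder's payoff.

Firm X £0, Firm V £0, Firm F £0, Firm T £6,000, Firm S £0, Firm C £0, Firm L £0.

Ordered from highest: Firm T £55,500; Firm F £49,500; Firm V £31,000; Firm L £20,500; Firm C £18,500; Firm X £16,000; Firm S £12,500.
Firm T has the top bid and wins; the price is the second-highest bid, £49,500.
Firm T's payoff = £55,500 − £49,500 = £6,000. All other bidders lose, so their payoff is 0.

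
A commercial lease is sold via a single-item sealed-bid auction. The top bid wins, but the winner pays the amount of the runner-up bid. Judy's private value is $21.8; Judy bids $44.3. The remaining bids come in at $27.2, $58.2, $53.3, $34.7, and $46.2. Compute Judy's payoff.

Highest competing bid: $58.2.
Judy's bid $44.3 is not the highest, so Judy loses, pays nothing, and earns zero payoff.

$0.0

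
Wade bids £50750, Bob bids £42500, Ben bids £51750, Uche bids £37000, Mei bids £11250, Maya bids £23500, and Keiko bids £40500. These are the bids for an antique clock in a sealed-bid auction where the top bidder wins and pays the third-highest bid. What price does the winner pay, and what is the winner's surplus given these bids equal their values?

The winner pays £42500 for a surplus of £9250.

Bids in descending order: Ben £51750; Wade £50750; Bob £42500; Keiko £40500; Uche £37000; Maya £23500; Mei £11250.
Ben is the highest bidder, so Ben wins.
Under the third-price rule, the price is the third-highest bid: £42500.
Surplus = £51750 − £42500 = £9250.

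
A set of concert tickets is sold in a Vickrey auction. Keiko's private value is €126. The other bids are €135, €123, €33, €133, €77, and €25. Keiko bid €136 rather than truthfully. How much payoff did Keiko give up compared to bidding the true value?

The highest competing bid is €135.
Bidding truthfully at €126: the top bid is €135 (a rival), so Keiko loses. Payoff = €0.
Bidding €136: Keiko has the top bid, wins, and pays the second-highest bid €135. Payoff = €126 − €135 = -€9.
Regret = truthful payoff − actual payoff = €0 − -€9 = €9.
Deviating from a truthful bid can only lose payoff in a second-price auction — never gain.

€9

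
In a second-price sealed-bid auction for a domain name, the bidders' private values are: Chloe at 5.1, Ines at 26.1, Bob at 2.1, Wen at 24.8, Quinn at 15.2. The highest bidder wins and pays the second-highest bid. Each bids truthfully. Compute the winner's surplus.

Surplus = 1.3.

Sorted high to low: Ines 26.1, then Wen 24.8, then Quinn 15.2, then Chloe 5.1, then Bob 2.1.
Ines wins with the top bid and pays the second-highest, 24.8.
Surplus = 26.1 − 24.8 = 1.3.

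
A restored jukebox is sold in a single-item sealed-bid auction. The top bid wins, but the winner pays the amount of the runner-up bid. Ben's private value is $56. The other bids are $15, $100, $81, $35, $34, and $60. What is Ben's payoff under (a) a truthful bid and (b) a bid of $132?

Truthful: $0; alternative: -$44.

The highest competing bid is $100.
Bidding truthfully at $56: the top bid is $100 (a rival), so Ben loses. Payoff = $0.
Bidding $132: Ben has the top bid, wins, and pays the second-highest bid $100. Payoff = $56 − $100 = -$44.
This is the dominant-strategy logic: truthful bidding weakly beats any alternative.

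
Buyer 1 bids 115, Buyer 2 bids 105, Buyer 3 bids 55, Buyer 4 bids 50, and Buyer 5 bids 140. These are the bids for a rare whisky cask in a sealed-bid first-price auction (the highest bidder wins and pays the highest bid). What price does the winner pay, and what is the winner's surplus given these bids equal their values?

Ranking the bids: Buyer 5 140; Buyer 1 115; Buyer 2 105; Buyer 3 55; Buyer 4 50.
Buyer 5 is the highest bidder, so Buyer 5 wins.
Under the first-price rule, the price is the highest bid: 140.
Surplus = 140 − 140 = 0.

The winner pays 140 for a surplus of 0.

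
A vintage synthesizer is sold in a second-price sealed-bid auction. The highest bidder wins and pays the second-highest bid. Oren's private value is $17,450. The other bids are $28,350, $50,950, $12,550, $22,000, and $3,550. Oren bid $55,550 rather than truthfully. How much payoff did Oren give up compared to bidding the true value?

The highest competing bid is $50,950.
Bidding truthfully at $17,450: the top bid is $50,950 (a rival), so Oren loses. Payoff = $0.
Bidding $55,550: Oren has the top bid, wins, and pays the second-highest bid $50,950. Payoff = $17,450 − $50,950 = -$33,500.
Regret = truthful payoff − actual payoff = $0 − -$33,500 = $33,500.

$33,500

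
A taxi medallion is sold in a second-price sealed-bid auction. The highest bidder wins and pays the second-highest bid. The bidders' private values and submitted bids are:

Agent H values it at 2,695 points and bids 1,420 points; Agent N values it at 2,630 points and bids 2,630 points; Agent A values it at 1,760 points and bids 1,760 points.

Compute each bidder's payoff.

Payoffs: Agent H 0 points, Agent N 870 points, Agent A 0 points.

Ordered from highest: Agent N 2,630 points; Agent A 1,760 points; Agent H 1,420 points.
Agent N has the top bid and wins; the price is the second-highest bid, 1,760 points.
Agent N's payoff = 2,630 points − 1,760 points = 870 points. All other bidders lose, so their payoff is 0.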